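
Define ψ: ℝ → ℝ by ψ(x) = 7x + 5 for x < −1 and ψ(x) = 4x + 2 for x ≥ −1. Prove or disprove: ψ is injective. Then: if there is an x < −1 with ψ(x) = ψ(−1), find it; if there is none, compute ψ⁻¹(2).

0

Both pieces are strictly increasing (slopes 7 and 4), so each is injective on its own interval.
The left piece maps (−∞, −1) onto (−∞, −2); the right piece maps [−1, ∞) onto [−2, ∞).
These images are disjoint, so no value is attained by both pieces. So ψ is injective.
Because the two images are disjoint, no x < −1 has ψ(x) = ψ(−1), so we compute ψ⁻¹(2): 2 lies in [−2, ∞), so solve 4x + 2 = 2: x = (2 − 2)/4 = 0.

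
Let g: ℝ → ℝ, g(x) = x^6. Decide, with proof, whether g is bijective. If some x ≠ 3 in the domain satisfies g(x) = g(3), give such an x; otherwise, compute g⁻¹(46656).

g(3) = 729 = (−3)^6 = g(−3) (since 6 is even), with 3 ≠ −3. So g is not injective, hence not bijective.
For the follow-up, such an x exists: taking x = −3 ∈ ℝ gives g(−3) = 729 = g(3) with −3 ≠ 3.

-3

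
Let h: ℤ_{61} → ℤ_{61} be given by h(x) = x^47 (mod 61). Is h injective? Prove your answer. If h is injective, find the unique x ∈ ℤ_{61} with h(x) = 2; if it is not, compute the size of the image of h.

Since 61 is prime, the nonzero elements of ℤ_{61} form a cyclic group of order 60.
As gcd(47, 60) = 1, raising to the 47th power is a bijection on this group: if u^47 ≡ v^47 then (uv^{−1})^47 = 1, and the only element of order dividing gcd(47, 60) = 1 is 1, so u = v.
With h(0) = 0 this makes h injective on all of ℤ_{61}, hence bijective (finite equal-size domain and codomain). In particular h is injective.
Since h is injective, we find the preimage of 2. The inverse of x ↦ x^47 on (ℤ_{61})^× is x ↦ x^23, because 47·23 = 1081 = 18·60 + 1 ≡ 1 (mod 60) and x^{60} = 1 for x ≠ 0 (Fermat). So h⁻¹(2) = 2^23 mod 61.
Repeated squaring mod 61: 2^1 ≡ 2, 2^2 ≡ 2² = 4, 2^4 ≡ 4² = 16, 2^8 ≡ 16² = 256 ≡ 12, 2^16 ≡ 12² = 144 ≡ 22. Since 23 = 16 + 4 + 2 + 1, 2^23 ≡ 22·16·4·2: 22·16 = 352 ≡ 47, then 47·4 = 188 ≡ 5, then 5·2 = 10. So 2^23 ≡ 10 (mod 61).
Hence h⁻¹(2) = 10.

10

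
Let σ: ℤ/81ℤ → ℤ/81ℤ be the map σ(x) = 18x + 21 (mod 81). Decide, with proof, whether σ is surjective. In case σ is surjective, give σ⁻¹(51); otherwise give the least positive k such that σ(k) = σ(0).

Since gcd(18, 81) = 9, we have 18x ≡ 0 (mod 9) for all x, so σ(x) ≡ 3 (mod 9).
But 0 ≢ 3 (mod 9), so 0 ∈ ℤ/81ℤ has no preimage. Therefore σ is not surjective.
Since σ is not surjective, we find the least positive k with σ(k) = σ(0): this means 18k ≡ 0 (mod 81), i.e. 81 ∣ 18k. Since gcd(18, 81) = 9, dividing through by 9 this holds exactly when 9 ∣ 2k, and as gcd(2, 9) = 1, exactly when 9 ∣ k.
The smallest positive such k is 9.

9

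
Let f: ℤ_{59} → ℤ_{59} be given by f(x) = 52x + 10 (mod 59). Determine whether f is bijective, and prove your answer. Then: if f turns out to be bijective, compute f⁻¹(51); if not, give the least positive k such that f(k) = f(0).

11

Suppose f(x_1) = f(x_2) in ℤ_{59}. Then 52x_1 + 10 ≡ 52x_2 + 10 (mod 59), hence 52(x_1 − x_2) ≡ 0 (mod 59).
Since gcd(52, 59) = 1, 52 is invertible modulo 59, so x_1 − x_2 ≡ 0 (mod 59), i.e. x_1 = x_2.
We now compute 52⁻¹ mod 59 explicitly. Euclid's algorithm: 59 = 1·52 + 7, 52 = 7·7 + 3, 7 = 2·3 + 1; back-substituting gives 1 = 42·52 − 37·59, so 52⁻¹ ≡ 42 (mod 59).
For any y ∈ ℤ_{59}, x = 42(y − 10) mod 59 satisfies f(x) = 52·42(y − 10) + 10 ≡ y (since 52·42 ≡ 1 mod 59). So every y has a preimage.
So f is bijective.
Since f is bijective, we find f⁻¹(51): we need 52x ≡ 51 − 10 ≡ 41 (mod 59). Using 52⁻¹ = 42: x ≡ 42·41 = 1722 = 29·59 + 11, so x = 11.
Check: f(11) = 52·11 + 10 = 582 = 9·59 + 51 ≡ 51 (mod 59).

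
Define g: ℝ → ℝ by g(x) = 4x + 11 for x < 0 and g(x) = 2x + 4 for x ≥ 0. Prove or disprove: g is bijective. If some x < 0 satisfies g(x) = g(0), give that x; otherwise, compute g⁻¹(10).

Both pieces are strictly increasing (slopes 4 and 2), so each is injective on its own interval.
The left piece maps (−∞, 0) onto (−∞, 11); the right piece maps [0, ∞) onto [4, ∞).
These images overlap. In particular g(0) = 4 (right piece), and solving 4x + 11 = 4 on the left piece gives x = −7/4 < 0.
So g(−7/4) = g(0) with −7/4 ≠ 0, and g is not injective, hence not bijective. This x = −7/4 is the requested value below 0.

-7/4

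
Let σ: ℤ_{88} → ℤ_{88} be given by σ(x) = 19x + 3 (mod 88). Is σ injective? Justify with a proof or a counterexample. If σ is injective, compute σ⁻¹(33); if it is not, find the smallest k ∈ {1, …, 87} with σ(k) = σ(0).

Suppose σ(s) = σ(t) in ℤ_{88}. Then 19s + 3 ≡ 19t + 3 (mod 88), so 19(s − t) ≡ 0 (mod 88).
Since gcd(19, 88) = 1, 19 is invertible modulo 88, thus s − t ≡ 0 (mod 88), i.e. s = t.
Hence σ is injective.
We now compute 19⁻¹ mod 88 explicitly. Euclid's algorithm: 88 = 4·19 + 12, 19 = 1·12 + 7, 12 = 1·7 + 5, 7 = 1·5 + 2, 5 = 2·2 + 1; back-substituting gives 1 = 51·19 − 11·88, so 19⁻¹ ≡ 51 (mod 88).
Since σ is injective, we compute σ⁻¹(33): solve 19x + 3 ≡ 33 (mod 88), i.e. 19x ≡ 30 (mod 88).
Multiplying by 19⁻¹ = 51 gives x ≡ 51·30 = 1530 = 17·88 + 34 ≡ 34 (mod 88).
Check: σ(34) = 19·34 + 3 = 649 = 7·88 + 33 ≡ 33 (mod 88).

34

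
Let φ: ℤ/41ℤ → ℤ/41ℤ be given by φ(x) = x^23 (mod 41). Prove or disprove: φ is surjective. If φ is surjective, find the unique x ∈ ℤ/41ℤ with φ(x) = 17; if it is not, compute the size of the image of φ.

13

Since 41 is prime, the nonzero elements of ℤ/41ℤ form a cyclic group of order 40.
As gcd(23, 40) = 1, raising to the 23rd power is a bijection on this group: if x_1^23 ≡ x_2^23 then (x_1x_2^{−1})^23 = 1, and the only element of order dividing gcd(23, 40) = 1 is 1, so x_1 = x_2.
With φ(0) = 0 this makes φ injective on all of ℤ/41ℤ, hence bijective (finite equal-size domain and codomain). In particular φ is surjective.
Since φ is surjective, we find the preimage of 17. The inverse of x ↦ x^23 on (ℤ/41ℤ)^× is x ↦ x^7, because 23·7 = 161 = 4·40 + 1 ≡ 1 (mod 40) and x^{40} = 1 for x ≠ 0 (Fermat). So φ⁻¹(17) = 17^7 mod 41.
Repeated squaring mod 41: 17^1 ≡ 17, 17^2 ≡ 17² = 289 ≡ 2, 17^4 ≡ 2² = 4. Since 7 = 4 + 2 + 1, 17^7 ≡ 4·2·17: 4·2 = 8, then 8·17 = 136 ≡ 13. So 17^7 ≡ 13 (mod 41).
Hence φ⁻¹(17) = 13.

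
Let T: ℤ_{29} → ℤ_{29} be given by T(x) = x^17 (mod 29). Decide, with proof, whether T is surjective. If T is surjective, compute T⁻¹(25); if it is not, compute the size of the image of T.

20

Since 29 is prime, the nonzero elements of ℤ_{29} form a cyclic group of order 28.
As gcd(17, 28) = 1, raising to the 17th power is a bijection on this group: if u^17 ≡ v^17 then (uv^{−1})^17 = 1, and the only element of order dividing gcd(17, 28) = 1 is 1, so u = v.
With T(0) = 0 this makes T injective on all of ℤ_{29}, hence bijective (finite equal-size domain and codomain). In particular T is surjective.
Since T is surjective, we find the preimage of 25. The inverse of x ↦ x^17 on (ℤ_{29})^× is x ↦ x^5, because 17·5 = 85 = 3·28 + 1 ≡ 1 (mod 28) and x^{28} = 1 for x ≠ 0 (Fermat). So T⁻¹(25) = 25^5 mod 29.
Repeated squaring mod 29: 25^1 ≡ 25, 25^2 ≡ 25² = 625 ≡ 16, 25^4 ≡ 16² = 256 ≡ 24. Since 5 = 4 + 1, 25^5 ≡ 24·25: 24·25 = 600 ≡ 20. So 25^5 ≡ 20 (mod 29).
Hence T⁻¹(25) = 20.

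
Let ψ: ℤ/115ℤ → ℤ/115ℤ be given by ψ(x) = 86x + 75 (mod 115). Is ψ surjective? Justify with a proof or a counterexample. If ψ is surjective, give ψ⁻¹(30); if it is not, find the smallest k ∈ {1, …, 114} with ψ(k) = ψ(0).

65

Recall that surjectivity means every element of the codomain has a preimage under ψ.
Since gcd(86, 115) = 1, 86 is invertible modulo 115. Euclid's algorithm: 115 = 1·86 + 29, 86 = 2·29 + 28, 29 = 1·28 + 1; back-substituting gives 1 = 111·86 − 83·115, so 86⁻¹ ≡ 111 (mod 115).
For any y ∈ ℤ/115ℤ, x = 111(y − 75) mod 115 satisfies ψ(x) = 86·111(y − 75) + 75 ≡ y (since 86·111 ≡ 1 mod 115). So every y has a preimage.
Thus ψ is surjective.
Since ψ is surjective, we compute ψ⁻¹(30): solve 86x + 75 ≡ 30 (mod 115), i.e. 86x ≡ 70 (mod 115).
Multiplying by 86⁻¹ = 111 gives x ≡ 111·70 = 7770 = 67·115 + 65 ≡ 65 (mod 115).
Check: ψ(65) = 86·65 + 75 = 5665 = 49·115 + 30 ≡ 30 (mod 115).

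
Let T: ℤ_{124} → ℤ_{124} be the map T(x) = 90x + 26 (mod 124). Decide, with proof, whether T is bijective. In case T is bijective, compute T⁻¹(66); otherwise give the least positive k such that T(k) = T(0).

62

By definition, T is injective if T(u) = T(v) implies u = v.
We have gcd(90, 124) = 2 > 1. Taking u = 0 and v = 62: T(0) = 26 and T(62) = 90·62 + 26 = 5606 ≡ 26 (mod 124).
So T(0) = T(62) while 0 ≠ 62, therefore T is not injective, hence not bijective.
Since T is not bijective, we find the least positive k with T(k) = T(0): this means 90k ≡ 0 (mod 124), i.e. 124 ∣ 90k. Since gcd(90, 124) = 2, dividing through by 2 this holds exactly when 62 ∣ 45k, and as gcd(45, 62) = 1, exactly when 62 ∣ k.
The smallest positive such k is 62.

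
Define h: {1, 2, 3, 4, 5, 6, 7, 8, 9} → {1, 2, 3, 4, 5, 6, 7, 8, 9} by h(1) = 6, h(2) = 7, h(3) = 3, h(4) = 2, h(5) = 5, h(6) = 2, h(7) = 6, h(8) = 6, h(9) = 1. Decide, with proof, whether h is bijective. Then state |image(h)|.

h(4) = 2 = h(6) with 4 ≠ 6, so h is not injective, hence not bijective.
The image of h is {1, 2, 3, 5, 6, 7}, which has 6 elements.

6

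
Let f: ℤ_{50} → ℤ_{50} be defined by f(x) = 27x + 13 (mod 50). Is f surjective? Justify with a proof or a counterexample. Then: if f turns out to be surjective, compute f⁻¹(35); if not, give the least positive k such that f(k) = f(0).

36

Since gcd(27, 50) = 1, 27 is invertible modulo 50. Euclid's algorithm: 50 = 1·27 + 23, 27 = 1·23 + 4, 23 = 5·4 + 3, 4 = 1·3 + 1; back-substituting gives 1 = 13·27 − 7·50, so 27⁻¹ ≡ 13 (mod 50).
Then y ↦ 13(y − 13) is a two-sided inverse to f, so every y ∈ ℤ_{50} has a preimage.
Thus f is surjective.
Since f is surjective, we compute f⁻¹(35): solve 27x + 13 ≡ 35 (mod 50), i.e. 27x ≡ 22 (mod 50).
Multiplying by 27⁻¹ = 13 gives x ≡ 13·22 = 286 = 5·50 + 36 ≡ 36 (mod 50).
Check: f(36) = 27·36 + 13 = 985 = 19·50 + 35 ≡ 35 (mod 50).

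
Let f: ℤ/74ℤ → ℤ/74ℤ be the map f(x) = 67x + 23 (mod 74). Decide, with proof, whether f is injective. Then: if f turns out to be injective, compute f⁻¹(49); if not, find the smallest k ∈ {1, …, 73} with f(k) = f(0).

28

Recall: f is injective when f(a) = f(b) forces a = b.
Suppose f(a) = f(b) in ℤ/74ℤ. Then 67a + 23 ≡ 67b + 23 (mod 74), so 67(a − b) ≡ 0 (mod 74).
Since gcd(67, 74) = 1, 67 is invertible modulo 74, hence a − b ≡ 0 (mod 74), i.e. a = b.
So f is injective.
We now compute 67⁻¹ mod 74 explicitly. Euclid's algorithm: 74 = 1·67 + 7, 67 = 9·7 + 4, 7 = 1·4 + 3, 4 = 1·3 + 1; back-substituting gives 1 = 21·67 − 19·74, so 67⁻¹ ≡ 21 (mod 74).
Since f is injective, we find f⁻¹(49): we need 67x ≡ 49 − 23 ≡ 26 (mod 74). Using 67⁻¹ = 21: x ≡ 21·26 = 546 = 7·74 + 28, so x = 28.
Check: f(28) = 67·28 + 23 = 1899 = 25·74 + 49 ≡ 49 (mod 74).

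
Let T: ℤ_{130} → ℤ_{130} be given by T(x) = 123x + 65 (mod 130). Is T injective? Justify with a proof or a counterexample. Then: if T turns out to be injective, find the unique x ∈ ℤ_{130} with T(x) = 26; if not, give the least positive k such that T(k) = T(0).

By definition, T is injective if T(s) = T(t) implies s = t.
Suppose T(s) = T(t) in ℤ_{130}. Then 123s + 65 ≡ 123t + 65 (mod 130), thus 123(s − t) ≡ 0 (mod 130).
Since gcd(123, 130) = 1, 123 is invertible modulo 130, therefore s − t ≡ 0 (mod 130), i.e. s = t.
Thus T is injective.
We now compute 123⁻¹ mod 130 explicitly. Euclid's algorithm: 130 = 1·123 + 7, 123 = 17·7 + 4, 7 = 1·4 + 3, 4 = 1·3 + 1; back-substituting gives 1 = 37·123 − 35·130, so 123⁻¹ ≡ 37 (mod 130).
Since T is injective, we compute T⁻¹(26): solve 123x + 65 ≡ 26 (mod 130), i.e. 123x ≡ 91 (mod 130).
Multiplying by 123⁻¹ = 37 gives x ≡ 37·91 = 3367 = 25·130 + 117 ≡ 117 (mod 130).
Check: T(117) = 123·117 + 65 = 14456 = 111·130 + 26 ≡ 26 (mod 130).

117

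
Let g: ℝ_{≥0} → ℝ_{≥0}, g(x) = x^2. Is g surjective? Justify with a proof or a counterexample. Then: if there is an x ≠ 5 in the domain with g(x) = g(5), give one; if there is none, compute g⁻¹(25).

For any y ∈ ℝ_{≥0}, x = y^{1/2} ∈ ℝ_{≥0} gives g(x) = y, so g is surjective.
Since x ↦ x^2 is strictly increasing on ℝ_{≥0}, it is injective there, so no x ≠ 5 in the domain has g(x) = g(5). We therefore compute g⁻¹(25) = 25^{1/2} = 5 (indeed 5^2 = 25).

5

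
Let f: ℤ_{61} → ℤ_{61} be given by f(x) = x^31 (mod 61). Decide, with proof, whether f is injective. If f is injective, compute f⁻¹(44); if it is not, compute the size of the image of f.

Since 61 is prime, the nonzero elements of ℤ_{61} form a cyclic group of order 60.
As gcd(31, 60) = 1, raising to the 31st power is a bijection on this group: if s^31 ≡ t^31 then (st^{−1})^31 = 1, and the only element of order dividing gcd(31, 60) = 1 is 1, so s = t.
With f(0) = 0 this makes f injective on all of ℤ_{61}, hence bijective (finite equal-size domain and codomain). In particular f is injective.
Since f is injective, we find the preimage of 44. The inverse of x ↦ x^31 on (ℤ_{61})^× is x ↦ x^31, because 31·31 = 961 = 16·60 + 1 ≡ 1 (mod 60) and x^{60} = 1 for x ≠ 0 (Fermat). So f⁻¹(44) = 44^31 mod 61.
Repeated squaring mod 61: 44^1 ≡ 44, 44^2 ≡ 44² = 1936 ≡ 45, 44^4 ≡ 45² = 2025 ≡ 12, 44^8 ≡ 12² = 144 ≡ 22, 44^16 ≡ 22² = 484 ≡ 57. Since 31 = 16 + 8 + 4 + 2 + 1, 44^31 ≡ 57·22·12·45·44: 57·22 = 1254 ≡ 34, then 34·12 = 408 ≡ 42, then 42·45 = 1890 ≡ 60, then 60·44 = 2640 ≡ 17. So 44^31 ≡ 17 (mod 61).
Hence f⁻¹(44) = 17.

17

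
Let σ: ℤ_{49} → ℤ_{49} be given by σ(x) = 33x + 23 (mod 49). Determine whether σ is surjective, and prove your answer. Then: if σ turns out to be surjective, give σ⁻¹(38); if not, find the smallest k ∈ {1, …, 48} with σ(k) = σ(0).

Since gcd(33, 49) = 1, 33 is invertible modulo 49. Euclid's algorithm: 49 = 1·33 + 16, 33 = 2·16 + 1; back-substituting gives 1 = 3·33 − 2·49, so 33⁻¹ ≡ 3 (mod 49).
For any y ∈ ℤ_{49}, x = 3(y − 23) mod 49 satisfies σ(x) = 33·3(y − 23) + 23 ≡ y (since 33·3 ≡ 1 mod 49). So every y has a preimage.
Hence σ is surjective.
Since σ is surjective, we find σ⁻¹(38): we need 33x ≡ 38 − 23 ≡ 15 (mod 49). Using 33⁻¹ = 3: x ≡ 3·15 = 45, so x = 45.
Check: σ(45) = 33·45 + 23 = 1508 = 30·49 + 38 ≡ 38 (mod 49).

45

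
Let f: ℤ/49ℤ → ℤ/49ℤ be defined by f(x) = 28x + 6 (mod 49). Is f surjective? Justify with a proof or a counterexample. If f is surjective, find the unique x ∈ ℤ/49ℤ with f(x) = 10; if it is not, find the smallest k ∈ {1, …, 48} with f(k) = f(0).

7

Since gcd(28, 49) = 7, we have 28x ≡ 0 (mod 7) for all x, so f(x) ≡ 6 (mod 7).
But 0 ≢ 6 (mod 7), so 0 ∈ ℤ/49ℤ has no preimage. Therefore f is not surjective.
Since f is not surjective, we find the least positive k with f(k) = f(0): this means 28k ≡ 0 (mod 49), i.e. 49 ∣ 28k. Since gcd(28, 49) = 7, dividing through by 7 this holds exactly when 7 ∣ 4k, and as gcd(4, 7) = 1, exactly when 7 ∣ k.
The smallest positive such k is 7.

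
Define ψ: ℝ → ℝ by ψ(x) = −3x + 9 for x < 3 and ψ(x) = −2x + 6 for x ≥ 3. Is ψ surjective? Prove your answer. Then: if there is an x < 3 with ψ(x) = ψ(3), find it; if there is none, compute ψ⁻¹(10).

-1/3

Both pieces are strictly decreasing (slopes −3 and −2), so each is injective on its own interval.
The left piece maps (−∞, 3) onto (0, ∞); the right piece maps [3, ∞) onto (−∞, 0].
These images together cover ℝ, so ψ is surjective.
Because the two images are disjoint, no x < 3 has ψ(x) = ψ(3), so we compute ψ⁻¹(10): 10 lies in (0, ∞), so solve −3x + 9 = 10: x = (10 − 9)/(−3) = −1/3.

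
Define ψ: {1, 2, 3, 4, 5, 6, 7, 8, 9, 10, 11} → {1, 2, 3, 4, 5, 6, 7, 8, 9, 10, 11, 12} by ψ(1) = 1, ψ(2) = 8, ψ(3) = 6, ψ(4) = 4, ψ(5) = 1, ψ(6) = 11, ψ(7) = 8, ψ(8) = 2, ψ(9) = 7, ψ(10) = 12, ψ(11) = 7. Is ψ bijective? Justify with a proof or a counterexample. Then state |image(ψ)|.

ψ(1) = 1 = ψ(5) with 1 ≠ 5, so ψ is not injective, hence not bijective.
The image of ψ is {1, 2, 4, 6, 7, 8, 11, 12}, which has 8 elements.

8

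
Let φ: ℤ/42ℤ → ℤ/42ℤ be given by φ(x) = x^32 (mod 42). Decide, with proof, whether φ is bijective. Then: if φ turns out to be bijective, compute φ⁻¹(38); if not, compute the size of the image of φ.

16

φ(4): Repeated squaring mod 42: 4^1 ≡ 4, 4^2 ≡ 4² = 16, 4^4 ≡ 16² = 256 ≡ 4, 4^8 ≡ 4² = 16, 4^16 ≡ 16² = 256 ≡ 4, 4^32 ≡ 4² = 16. So 4^32 ≡ 16 (mod 42).
φ(10): Repeated squaring mod 42: 10^1 ≡ 10, 10^2 ≡ 10² = 100 ≡ 16, 10^4 ≡ 16² = 256 ≡ 4, 10^8 ≡ 4² = 16, 10^16 ≡ 16² = 256 ≡ 4, 10^32 ≡ 4² = 16. So 10^32 ≡ 16 (mod 42).
So φ(4) = φ(10) = 16 while 4 ≠ 10, so φ is not injective, hence not bijective.
Since φ is not bijective, we determine |image(φ)|. Computing x^32 mod 42 for each x (by repeated squaring, reducing mod 42 at every step), the values φ(0), φ(1), …, φ(41) are: 0, 1, 4, 9, 16, 25, 36, 7, 22, 39, 16, 37, 18, 1, 28, 15, 4, 37, 30, 25, 22, 21, 22, 25, 30, 37, 4, 15, 28, 1, 18, 37, 16, 39, 22, 7, 36, 25, 16, 9, 4, 1.
The distinct values are {0, 1, 4, 7, 9, 15, 16, 18, 21, 22, 25, 28, 30, 36, 37, 39}; there are 16 of them.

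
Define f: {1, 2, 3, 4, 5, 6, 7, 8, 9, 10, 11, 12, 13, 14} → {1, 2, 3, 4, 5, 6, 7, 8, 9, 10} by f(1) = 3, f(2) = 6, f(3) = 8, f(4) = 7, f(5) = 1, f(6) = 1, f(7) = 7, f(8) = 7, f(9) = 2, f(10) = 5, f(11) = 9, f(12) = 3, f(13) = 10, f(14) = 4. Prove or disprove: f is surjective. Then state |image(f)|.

Every element of the codomain has a preimage: 1 = f(5), 2 = f(9), 3 = f(1), 4 = f(14), 5 = f(10), 6 = f(2), 7 = f(4), 8 = f(3), 9 = f(11), 10 = f(13).
Hence f is surjective.
The image of f is {1, 2, 3, 4, 5, 6, 7, 8, 9, 10}, which has 10 elements.

10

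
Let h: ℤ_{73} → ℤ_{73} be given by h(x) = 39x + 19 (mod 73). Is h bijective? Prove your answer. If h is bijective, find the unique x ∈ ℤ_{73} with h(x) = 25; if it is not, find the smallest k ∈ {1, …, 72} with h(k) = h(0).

Suppose h(x_1) = h(x_2) in ℤ_{73}. Then 39x_1 + 19 ≡ 39x_2 + 19 (mod 73), therefore 39(x_1 − x_2) ≡ 0 (mod 73).
Since gcd(39, 73) = 1, 39 is invertible modulo 73, hence x_1 − x_2 ≡ 0 (mod 73), i.e. x_1 = x_2.
We now compute 39⁻¹ mod 73 explicitly. Euclid's algorithm: 73 = 1·39 + 34, 39 = 1·34 + 5, 34 = 6·5 + 4, 5 = 1·4 + 1; back-substituting gives 1 = 15·39 − 8·73, so 39⁻¹ ≡ 15 (mod 73).
Then y ↦ 15(y − 19) is a two-sided inverse to h, so every y ∈ ℤ_{73} has a preimage.
Therefore h is bijective.
Since h is bijective, we compute h⁻¹(25): solve 39x + 19 ≡ 25 (mod 73), i.e. 39x ≡ 6 (mod 73).
Multiplying by 39⁻¹ = 15 gives x ≡ 15·6 = 90 = 1·73 + 17 ≡ 17 (mod 73).
Check: h(17) = 39·17 + 19 = 682 = 9·73 + 25 ≡ 25 (mod 73).

17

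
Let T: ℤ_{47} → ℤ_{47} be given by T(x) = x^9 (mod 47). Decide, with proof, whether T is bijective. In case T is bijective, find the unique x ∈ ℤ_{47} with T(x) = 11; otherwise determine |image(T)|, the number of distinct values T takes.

Since 47 is prime, the nonzero elements of ℤ_{47} form a cyclic group of order 46.
As gcd(9, 46) = 1, raising to the 9th power is a bijection on this group: if a^9 ≡ b^9 then (ab^{−1})^9 = 1, and the only element of order dividing gcd(9, 46) = 1 is 1, so a = b.
With T(0) = 0 this makes T injective on all of ℤ_{47}, hence bijective (finite equal-size domain and codomain). In particular T is bijective.
Since T is bijective, we find the preimage of 11. The inverse of x ↦ x^9 on (ℤ_{47})^× is x ↦ x^41, because 9·41 = 369 = 8·46 + 1 ≡ 1 (mod 46) and x^{46} = 1 for x ≠ 0 (Fermat). So T⁻¹(11) = 11^41 mod 47.
Repeated squaring mod 47: 11^1 ≡ 11, 11^2 ≡ 11² = 121 ≡ 27, 11^4 ≡ 27² = 729 ≡ 24, 11^8 ≡ 24² = 576 ≡ 12, 11^16 ≡ 12² = 144 ≡ 3, 11^32 ≡ 3² = 9. Since 41 = 32 + 8 + 1, 11^41 ≡ 9·12·11: 9·12 = 108 ≡ 14, then 14·11 = 154 ≡ 13. So 11^41 ≡ 13 (mod 47).
Hence T⁻¹(11) = 13.

13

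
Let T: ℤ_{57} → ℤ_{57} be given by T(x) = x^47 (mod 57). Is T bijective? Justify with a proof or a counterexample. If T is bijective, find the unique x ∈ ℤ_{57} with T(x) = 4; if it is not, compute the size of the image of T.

55

Computing x^47 mod 57 for each x (by repeated squaring, reducing mod 57 at every step), the values T(0), T(1), …, T(56) are: 0, 1, 53, 48, 16, 44, 36, 49, 50, 24, 52, 26, 27, 40, 32, 3, 28, 23, 18, 19, 20, 15, 10, 35, 6, 55, 11, 12, 43, 14, 45, 46, 2, 51, 22, 47, 42, 37, 38, 39, 34, 29, 54, 25, 17, 30, 31, 5, 33, 7, 8, 21, 13, 41, 9, 4, 56.
Every element of ℤ_{57} appears exactly once in this list, so T is a bijection, and in particular bijective.
Since T is bijective, we read off the preimage of 4 from the same table: T(55) = 4, so T⁻¹(4) = 55.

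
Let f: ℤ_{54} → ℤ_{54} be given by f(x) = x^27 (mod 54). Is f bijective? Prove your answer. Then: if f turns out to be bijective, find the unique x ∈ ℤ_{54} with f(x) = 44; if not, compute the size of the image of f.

f(0) = 0^27 = 0.
f(6): Repeated squaring mod 54: 6^1 ≡ 6, 6^2 ≡ 6² = 36, 6^4 ≡ 36² = 1296 ≡ 0, 6^8 ≡ 0² = 0, 6^16 ≡ 0² = 0. Since 27 = 16 + 8 + 2 + 1, 6^27 ≡ 0·0·36·6: 0·0 = 0, then 0·36 = 0, then 0·6 = 0. So 6^27 ≡ 0 (mod 54).
So f(0) = f(6) = 0 while 0 ≠ 6, therefore f is not injective, hence not bijective.
Since f is not bijective, we determine |image(f)|. Computing x^27 mod 54 for each x (by repeated squaring, reducing mod 54 at every step), the values f(0), f(1), …, f(53) are: 0, 1, 26, 27, 28, 53, 0, 1, 26, 27, 28, 53, 0, 1, 26, 27, 28, 53, 0, 1, 26, 27, 28, 53, 0, 1, 26, 27, 28, 53, 0, 1, 26, 27, 28, 53, 0, 1, 26, 27, 28, 53, 0, 1, 26, 27, 28, 53, 0, 1, 26, 27, 28, 53.
The distinct values are {0, 1, 26, 27, 28, 53}; there are 6 of them.

6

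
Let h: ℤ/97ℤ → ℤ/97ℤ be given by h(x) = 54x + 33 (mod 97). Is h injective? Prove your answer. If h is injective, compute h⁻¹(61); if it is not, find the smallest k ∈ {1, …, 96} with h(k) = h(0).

58

Recall: h is injective if h(s) = h(t) implies s = t.
Suppose h(s) = h(t) in ℤ/97ℤ. Then 54s + 33 ≡ 54t + 33 (mod 97), therefore 54(s − t) ≡ 0 (mod 97).
Since gcd(54, 97) = 1, 54 is invertible modulo 97, therefore s − t ≡ 0 (mod 97), i.e. s = t.
So h is injective.
We now compute 54⁻¹ mod 97 explicitly. Euclid's algorithm: 97 = 1·54 + 43, 54 = 1·43 + 11, 43 = 3·11 + 10, 11 = 1·10 + 1; back-substituting gives 1 = 9·54 − 5·97, so 54⁻¹ ≡ 9 (mod 97).
Since h is injective, we find h⁻¹(61): we need 54x ≡ 61 − 33 ≡ 28 (mod 97). Using 54⁻¹ = 9: x ≡ 9·28 = 252 = 2·97 + 58, so x = 58.
Check: h(58) = 54·58 + 33 = 3165 = 32·97 + 61 ≡ 61 (mod 97).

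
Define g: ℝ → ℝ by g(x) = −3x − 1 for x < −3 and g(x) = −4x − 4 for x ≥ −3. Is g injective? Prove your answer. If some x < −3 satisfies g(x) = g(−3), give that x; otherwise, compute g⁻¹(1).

Both pieces are strictly decreasing (slopes −3 and −4), so each is injective on its own interval.
The left piece maps (−∞, −3) onto (8, ∞); the right piece maps [−3, ∞) onto (−∞, 8].
These images are disjoint, so no value is attained by both pieces. Thus g is injective.
Because the two images are disjoint, no x < −3 has g(x) = g(−3), so we compute g⁻¹(1): 1 lies in (−∞, 8], so solve −4x − 4 = 1: x = (1 + 4)/(−4) = −5/4.

-5/4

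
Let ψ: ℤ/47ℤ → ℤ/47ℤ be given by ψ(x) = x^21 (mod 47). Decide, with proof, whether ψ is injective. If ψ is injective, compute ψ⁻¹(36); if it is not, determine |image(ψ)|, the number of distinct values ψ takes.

8

Since 47 is prime, the nonzero elements of ℤ/47ℤ form a cyclic group of order 46.
As gcd(21, 46) = 1, raising to the 21st power is a bijection on this group: if x_1^21 ≡ x_2^21 then (x_1x_2^{−1})^21 = 1, and the only element of order dividing gcd(21, 46) = 1 is 1, so x_1 = x_2.
With ψ(0) = 0 this makes ψ injective on all of ℤ/47ℤ, hence bijective (finite equal-size domain and codomain). In particular ψ is injective.
Since ψ is injective, we find the preimage of 36. The inverse of x ↦ x^21 on (ℤ/47ℤ)^× is x ↦ x^11, because 21·11 = 231 = 5·46 + 1 ≡ 1 (mod 46) and x^{46} = 1 for x ≠ 0 (Fermat). So ψ⁻¹(36) = 36^11 mod 47.
Repeated squaring mod 47: 36^1 ≡ 36, 36^2 ≡ 36² = 1296 ≡ 27, 36^4 ≡ 27² = 729 ≡ 24, 36^8 ≡ 24² = 576 ≡ 12. Since 11 = 8 + 2 + 1, 36^11 ≡ 12·27·36: 12·27 = 324 ≡ 42, then 42·36 = 1512 ≡ 8. So 36^11 ≡ 8 (mod 47).
Hence ψ⁻¹(36) = 8.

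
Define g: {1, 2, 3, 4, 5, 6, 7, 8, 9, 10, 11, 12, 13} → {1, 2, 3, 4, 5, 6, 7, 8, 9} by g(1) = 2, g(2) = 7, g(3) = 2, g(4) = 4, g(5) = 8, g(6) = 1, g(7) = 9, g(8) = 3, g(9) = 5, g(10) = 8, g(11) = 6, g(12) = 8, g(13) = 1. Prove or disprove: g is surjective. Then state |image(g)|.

9

Every element of the codomain has a preimage: 1 = g(6), 2 = g(1), 3 = g(8), 4 = g(4), 5 = g(9), 6 = g(11), 7 = g(2), 8 = g(5), 9 = g(7).
Thus g is surjective.
The image of g is {1, 2, 3, 4, 5, 6, 7, 8, 9}, which has 9 elements.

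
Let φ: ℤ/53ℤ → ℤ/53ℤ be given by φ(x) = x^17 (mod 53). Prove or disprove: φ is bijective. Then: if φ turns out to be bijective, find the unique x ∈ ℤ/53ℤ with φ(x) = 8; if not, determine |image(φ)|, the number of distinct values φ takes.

50

Since 53 is prime, the nonzero elements of ℤ/53ℤ form a cyclic group of order 52.
As gcd(17, 52) = 1, raising to the 17th power is a bijection on this group: if u^17 ≡ v^17 then (uv^{−1})^17 = 1, and the only element of order dividing gcd(17, 52) = 1 is 1, so u = v.
With φ(0) = 0 this makes φ injective on all of ℤ/53ℤ, hence bijective (finite equal-size domain and codomain). In particular φ is bijective.
Since φ is bijective, we find the preimage of 8. The inverse of x ↦ x^17 on (ℤ/53ℤ)^× is x ↦ x^49, because 17·49 = 833 = 16·52 + 1 ≡ 1 (mod 52) and x^{52} = 1 for x ≠ 0 (Fermat). So φ⁻¹(8) = 8^49 mod 53.
Repeated squaring mod 53: 8^1 ≡ 8, 8^2 ≡ 8² = 64 ≡ 11, 8^4 ≡ 11² = 121 ≡ 15, 8^8 ≡ 15² = 225 ≡ 13, 8^16 ≡ 13² = 169 ≡ 10, 8^32 ≡ 10² = 100 ≡ 47. Since 49 = 32 + 16 + 1, 8^49 ≡ 47·10·8: 47·10 = 470 ≡ 46, then 46·8 = 368 ≡ 50. So 8^49 ≡ 50 (mod 53).
Hence φ⁻¹(8) = 50.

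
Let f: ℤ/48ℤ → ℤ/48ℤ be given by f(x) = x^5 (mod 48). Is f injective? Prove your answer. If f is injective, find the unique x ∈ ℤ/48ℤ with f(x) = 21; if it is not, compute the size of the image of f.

27

f(0) = 0^5 = 0.
f(6): Repeated squaring mod 48: 6^1 ≡ 6, 6^2 ≡ 6² = 36, 6^4 ≡ 36² = 1296 ≡ 0. Since 5 = 4 + 1, 6^5 ≡ 0·6: 0·6 = 0. So 6^5 ≡ 0 (mod 48).
So f(0) = f(6) = 0 while 0 ≠ 6, so f is not injective.
Since f is not injective, we determine |image(f)|. Computing x^5 mod 48 for each x (by repeated squaring, reducing mod 48 at every step), the values f(0), f(1), …, f(47) are: 0, 1, 32, 3, 16, 5, 0, 7, 32, 9, 16, 11, 0, 13, 32, 15, 16, 17, 0, 19, 32, 21, 16, 23, 0, 25, 32, 27, 16, 29, 0, 31, 32, 33, 16, 35, 0, 37, 32, 39, 16, 41, 0, 43, 32, 45, 16, 47.
The distinct values are {0, 1, 3, 5, 7, 9, 11, 13, 15, 16, 17, 19, 21, 23, 25, 27, 29, 31, 32, 33, 35, 37, 39, 41, 43, 45, 47}; there are 27 of them.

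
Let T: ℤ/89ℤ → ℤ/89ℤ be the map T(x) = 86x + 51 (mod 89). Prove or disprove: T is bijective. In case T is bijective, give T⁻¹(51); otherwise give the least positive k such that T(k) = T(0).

0

Recall: injectivity means: for all u, v in the domain, T(u) = T(v) implies u = v.
Suppose T(u) = T(v) in ℤ/89ℤ. Then 86u + 51 ≡ 86v + 51 (mod 89), thus 86(u − v) ≡ 0 (mod 89).
Since gcd(86, 89) = 1, 86 is invertible modulo 89, hence u − v ≡ 0 (mod 89), i.e. u = v.
We now compute 86⁻¹ mod 89 explicitly. Euclid's algorithm: 89 = 1·86 + 3, 86 = 28·3 + 2, 3 = 1·2 + 1; back-substituting gives 1 = 59·86 − 57·89, so 86⁻¹ ≡ 59 (mod 89).
Then y ↦ 59(y − 51) is a two-sided inverse to T, so every y ∈ ℤ/89ℤ has a preimage.
Thus T is bijective.
Since T is bijective, we find T⁻¹(51): we need 86x ≡ 51 − 51 ≡ 0 (mod 89). Using 86⁻¹ = 59: x ≡ 59·0 = 0, so x = 0.
Check: T(0) = 86·0 + 51 = 51 ≡ 51 (mod 89).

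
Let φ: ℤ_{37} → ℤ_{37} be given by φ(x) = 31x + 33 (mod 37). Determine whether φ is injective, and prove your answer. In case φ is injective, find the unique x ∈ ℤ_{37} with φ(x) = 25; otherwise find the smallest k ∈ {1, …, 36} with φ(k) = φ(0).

26

By definition, φ is injective when φ(x_1) = φ(x_2) forces x_1 = x_2.
If φ(x_1) = φ(x_2), then 31x_1 ≡ 31x_2 (mod 37). Because gcd(31, 37) = 1, we may cancel 31 to get x_1 ≡ x_2 (mod 37).
Thus φ is injective.
We now compute 31⁻¹ mod 37 explicitly. Euclid's algorithm: 37 = 1·31 + 6, 31 = 5·6 + 1; back-substituting gives 1 = 6·31 − 5·37, so 31⁻¹ ≡ 6 (mod 37).
Since φ is injective, we find φ⁻¹(25): we need 31x ≡ 25 − 33 ≡ 29 (mod 37). Using 31⁻¹ = 6: x ≡ 6·29 = 174 = 4·37 + 26, so x = 26.
Check: φ(26) = 31·26 + 33 = 839 = 22·37 + 25 ≡ 25 (mod 37).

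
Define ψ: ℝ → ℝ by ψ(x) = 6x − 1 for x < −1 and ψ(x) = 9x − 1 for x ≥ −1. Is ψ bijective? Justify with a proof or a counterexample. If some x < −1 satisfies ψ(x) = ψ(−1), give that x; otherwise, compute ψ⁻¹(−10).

Both pieces are strictly increasing (slopes 6 and 9), so each is injective on its own interval.
The left piece maps (−∞, −1) onto (−∞, −7); the right piece maps [−1, ∞) onto [−10, ∞).
These images overlap. In particular ψ(−1) = −10 (right piece), and solving 6x − 1 = −10 on the left piece gives x = −3/2 < −1.
So ψ(−3/2) = ψ(−1) with −3/2 ≠ −1, and ψ is not injective, hence not bijective. This x = −3/2 is the requested value below −1.

-3/2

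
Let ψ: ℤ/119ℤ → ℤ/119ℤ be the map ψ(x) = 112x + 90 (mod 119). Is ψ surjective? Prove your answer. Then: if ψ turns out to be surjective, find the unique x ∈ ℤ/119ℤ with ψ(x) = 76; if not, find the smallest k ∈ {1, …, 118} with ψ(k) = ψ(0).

Since gcd(112, 119) = 7, we have 112x ≡ 0 (mod 7) for all x, so ψ(x) ≡ 6 (mod 7).
But 0 ≢ 6 (mod 7), so 0 ∈ ℤ/119ℤ has no preimage. Therefore ψ is not surjective.
Since ψ is not surjective, we find the least positive k with ψ(k) = ψ(0): this means 112k ≡ 0 (mod 119), i.e. 119 ∣ 112k. Since gcd(112, 119) = 7, dividing through by 7 this holds exactly when 17 ∣ 16k, and as gcd(16, 17) = 1, exactly when 17 ∣ k.
The smallest positive such k is 17.

17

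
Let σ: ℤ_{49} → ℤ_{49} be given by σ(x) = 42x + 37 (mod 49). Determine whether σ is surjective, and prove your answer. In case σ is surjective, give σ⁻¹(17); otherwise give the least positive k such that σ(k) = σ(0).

7

Since gcd(42, 49) = 7, we have 42x ≡ 0 (mod 7) for all x, so σ(x) ≡ 2 (mod 7).
But 0 ≢ 2 (mod 7), so 0 ∈ ℤ_{49} has no preimage. Thus σ is not surjective.
Since σ is not surjective, we find the least positive k with σ(k) = σ(0): this means 42k ≡ 0 (mod 49), i.e. 49 ∣ 42k. Since gcd(42, 49) = 7, dividing through by 7 this holds exactly when 7 ∣ 6k, and as gcd(6, 7) = 1, exactly when 7 ∣ k.
The smallest positive such k is 7.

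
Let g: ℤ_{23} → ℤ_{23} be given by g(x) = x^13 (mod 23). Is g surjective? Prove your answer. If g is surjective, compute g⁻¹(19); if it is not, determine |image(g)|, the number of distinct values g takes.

21

Since 23 is prime, the nonzero elements of ℤ_{23} form a cyclic group of order 22.
As gcd(13, 22) = 1, raising to the 13th power is a bijection on this group: if x_1^13 ≡ x_2^13 then (x_1x_2^{−1})^13 = 1, and the only element of order dividing gcd(13, 22) = 1 is 1, so x_1 = x_2.
With g(0) = 0 this makes g injective on all of ℤ_{23}, hence bijective (finite equal-size domain and codomain). In particular g is surjective.
Since g is surjective, we find the preimage of 19. The inverse of x ↦ x^13 on (ℤ_{23})^× is x ↦ x^17, because 13·17 = 221 = 10·22 + 1 ≡ 1 (mod 22) and x^{22} = 1 for x ≠ 0 (Fermat). So g⁻¹(19) = 19^17 mod 23.
Repeated squaring mod 23: 19^1 ≡ 19, 19^2 ≡ 19² = 361 ≡ 16, 19^4 ≡ 16² = 256 ≡ 3, 19^8 ≡ 3² = 9, 19^16 ≡ 9² = 81 ≡ 12. Since 17 = 16 + 1, 19^17 ≡ 12·19: 12·19 = 228 ≡ 21. So 19^17 ≡ 21 (mod 23).
Hence g⁻¹(19) = 21.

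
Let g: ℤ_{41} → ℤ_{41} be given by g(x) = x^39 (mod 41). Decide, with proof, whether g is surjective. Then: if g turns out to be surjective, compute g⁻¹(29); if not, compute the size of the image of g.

17

Since 41 is prime, the nonzero elements of ℤ_{41} form a cyclic group of order 40.
As gcd(39, 40) = 1, raising to the 39th power is a bijection on this group: if u^39 ≡ v^39 then (uv^{−1})^39 = 1, and the only element of order dividing gcd(39, 40) = 1 is 1, so u = v.
With g(0) = 0 this makes g injective on all of ℤ_{41}, hence bijective (finite equal-size domain and codomain). In particular g is surjective.
Since g is surjective, we find the preimage of 29. The inverse of x ↦ x^39 on (ℤ_{41})^× is x ↦ x^39, because 39·39 = 1521 = 38·40 + 1 ≡ 1 (mod 40) and x^{40} = 1 for x ≠ 0 (Fermat). So g⁻¹(29) = 29^39 mod 41.
Repeated squaring mod 41: 29^1 ≡ 29, 29^2 ≡ 29² = 841 ≡ 21, 29^4 ≡ 21² = 441 ≡ 31, 29^8 ≡ 31² = 961 ≡ 18, 29^16 ≡ 18² = 324 ≡ 37, 29^32 ≡ 37² = 1369 ≡ 16. Since 39 = 32 + 4 + 2 + 1, 29^39 ≡ 16·31·21·29: 16·31 = 496 ≡ 4, then 4·21 = 84 ≡ 2, then 2·29 = 58 ≡ 17. So 29^39 ≡ 17 (mod 41).
Hence g⁻¹(29) = 17.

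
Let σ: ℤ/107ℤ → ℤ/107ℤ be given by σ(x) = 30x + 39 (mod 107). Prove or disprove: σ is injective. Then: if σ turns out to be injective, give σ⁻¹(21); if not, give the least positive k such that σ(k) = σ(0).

85

Recall: σ is injective when σ(u) = σ(v) forces u = v.
Suppose σ(u) = σ(v) in ℤ/107ℤ. Then 30u + 39 ≡ 30v + 39 (mod 107), so 30(u − v) ≡ 0 (mod 107).
Since gcd(30, 107) = 1, 30 is invertible modulo 107, so u − v ≡ 0 (mod 107), i.e. u = v.
Thus σ is injective.
We now compute 30⁻¹ mod 107 explicitly. Euclid's algorithm: 107 = 3·30 + 17, 30 = 1·17 + 13, 17 = 1·13 + 4, 13 = 3·4 + 1; back-substituting gives 1 = 25·30 − 7·107, so 30⁻¹ ≡ 25 (mod 107).
Since σ is injective, we find σ⁻¹(21): we need 30x ≡ 21 − 39 ≡ 89 (mod 107). Using 30⁻¹ = 25: x ≡ 25·89 = 2225 = 20·107 + 85, so x = 85.
Check: σ(85) = 30·85 + 39 = 2589 = 24·107 + 21 ≡ 21 (mod 107).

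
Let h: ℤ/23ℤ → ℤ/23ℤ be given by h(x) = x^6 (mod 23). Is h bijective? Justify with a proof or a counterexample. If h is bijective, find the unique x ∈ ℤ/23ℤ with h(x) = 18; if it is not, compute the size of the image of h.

12

h(11): Repeated squaring mod 23: 11^1 ≡ 11, 11^2 ≡ 11² = 121 ≡ 6, 11^4 ≡ 6² = 36 ≡ 13. Since 6 = 4 + 2, 11^6 ≡ 13·6: 13·6 = 78 ≡ 9. So 11^6 ≡ 9 (mod 23).
h(12): Repeated squaring mod 23: 12^1 ≡ 12, 12^2 ≡ 12² = 144 ≡ 6, 12^4 ≡ 6² = 36 ≡ 13. Since 6 = 4 + 2, 12^6 ≡ 13·6: 13·6 = 78 ≡ 9. So 12^6 ≡ 9 (mod 23).
So h(11) = h(12) = 9 while 11 ≠ 12, so h is not injective, hence not bijective.
Since h is not bijective, we determine |image(h)|. Computing x^6 mod 23 for each x (by repeated squaring, reducing mod 23 at every step), the values h(0), h(1), …, h(22) are: 0, 1, 18, 16, 2, 8, 12, 4, 13, 3, 6, 9, 9, 6, 3, 13, 4, 12, 8, 2, 16, 18, 1.
The distinct values are {0, 1, 2, 3, 4, 6, 8, 9, 12, 13, 16, 18}; there are 12 of them.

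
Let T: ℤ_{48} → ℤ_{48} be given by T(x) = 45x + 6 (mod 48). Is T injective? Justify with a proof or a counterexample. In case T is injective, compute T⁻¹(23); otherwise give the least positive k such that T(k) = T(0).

16

We have gcd(45, 48) = 3 > 1. Taking s = 0 and t = 16: T(0) = 6 and T(16) = 45·16 + 6 = 726 ≡ 6 (mod 48).
So T(0) = T(16) while 0 ≠ 16, so T is not injective.
Since T is not injective, we find the least positive k with T(k) = T(0): this means 45k ≡ 0 (mod 48), i.e. 48 ∣ 45k. Since gcd(45, 48) = 3, dividing through by 3 this holds exactly when 16 ∣ 15k, and as gcd(15, 16) = 1, exactly when 16 ∣ k.
The smallest positive such k is 16.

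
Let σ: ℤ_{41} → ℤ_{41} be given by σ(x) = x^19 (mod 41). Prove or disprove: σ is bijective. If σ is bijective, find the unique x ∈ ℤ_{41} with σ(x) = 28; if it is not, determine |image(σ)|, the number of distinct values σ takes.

Since 41 is prime, the nonzero elements of ℤ_{41} form a cyclic group of order 40.
As gcd(19, 40) = 1, raising to the 19th power is a bijection on this group: if s^19 ≡ t^19 then (st^{−1})^19 = 1, and the only element of order dividing gcd(19, 40) = 1 is 1, so s = t.
With σ(0) = 0 this makes σ injective on all of ℤ_{41}, hence bijective (finite equal-size domain and codomain). In particular σ is bijective.
Since σ is bijective, we find the preimage of 28. The inverse of x ↦ x^19 on (ℤ_{41})^× is x ↦ x^19, because 19·19 = 361 = 9·40 + 1 ≡ 1 (mod 40) and x^{40} = 1 for x ≠ 0 (Fermat). So σ⁻¹(28) = 28^19 mod 41.
Repeated squaring mod 41: 28^1 ≡ 28, 28^2 ≡ 28² = 784 ≡ 5, 28^4 ≡ 5² = 25, 28^8 ≡ 25² = 625 ≡ 10, 28^16 ≡ 10² = 100 ≡ 18. Since 19 = 16 + 2 + 1, 28^19 ≡ 18·5·28: 18·5 = 90 ≡ 8, then 8·28 = 224 ≡ 19. So 28^19 ≡ 19 (mod 41).
Hence σ⁻¹(28) = 19.

19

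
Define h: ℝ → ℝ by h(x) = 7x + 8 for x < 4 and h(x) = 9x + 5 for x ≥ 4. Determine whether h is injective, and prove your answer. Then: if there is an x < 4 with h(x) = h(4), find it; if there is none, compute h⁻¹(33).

Both pieces are strictly increasing (slopes 7 and 9), so each is injective on its own interval.
The left piece maps (−∞, 4) onto (−∞, 36); the right piece maps [4, ∞) onto [41, ∞).
These images are disjoint, so no value is attained by both pieces. So h is injective.
Because the two images are disjoint, no x < 4 has h(x) = h(4), so we compute h⁻¹(33): 33 lies in (−∞, 36), so solve 7x + 8 = 33: x = (33 − 8)/7 = 25/7.

25/7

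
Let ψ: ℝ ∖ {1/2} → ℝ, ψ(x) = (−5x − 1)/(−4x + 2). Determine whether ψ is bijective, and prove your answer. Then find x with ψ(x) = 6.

13/19

If ψ(x) = 5/4, cross-multiplying gives −4(−5x − 1) = −5(−4x + 2), which simplifies to 4 = −10 — false.  So 5/4 has no preimage and ψ is not surjective.
Thus ψ is not bijective.
Solving ψ(x) = 6: cross-multiplying gives −5x − 1 = 6(−4x + 2), which rearranges to 19x = 13, so x = 13/19.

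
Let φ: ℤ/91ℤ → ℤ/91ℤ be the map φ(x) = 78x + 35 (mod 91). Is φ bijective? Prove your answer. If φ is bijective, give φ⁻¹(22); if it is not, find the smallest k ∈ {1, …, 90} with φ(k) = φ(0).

Recall that injectivity means: for all s, t in the domain, φ(s) = φ(t) implies s = t.
We have gcd(78, 91) = 13 > 1. Taking s = 0 and t = 7: φ(0) = 35 and φ(7) = 78·7 + 35 = 581 ≡ 35 (mod 91).
So φ(0) = φ(7) while 0 ≠ 7, hence φ is not injective, hence not bijective.
Since φ is not bijective, we find the least positive k with φ(k) = φ(0): this means 78k ≡ 0 (mod 91), i.e. 91 ∣ 78k. Since gcd(78, 91) = 13, dividing through by 13 this holds exactly when 7 ∣ 6k, and as gcd(6, 7) = 1, exactly when 7 ∣ k.
The smallest positive such k is 7.

7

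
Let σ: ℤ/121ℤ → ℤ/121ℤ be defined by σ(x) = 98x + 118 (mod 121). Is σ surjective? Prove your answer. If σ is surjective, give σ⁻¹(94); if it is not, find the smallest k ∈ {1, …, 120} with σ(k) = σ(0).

101

By definition, surjectivity means every element of the codomain has a preimage under σ.
Since gcd(98, 121) = 1, 98 is invertible modulo 121. Euclid's algorithm: 121 = 1·98 + 23, 98 = 4·23 + 6, 23 = 3·6 + 5, 6 = 1·5 + 1; back-substituting gives 1 = 21·98 − 17·121, so 98⁻¹ ≡ 21 (mod 121).
For any y ∈ ℤ/121ℤ, x = 21(y − 118) mod 121 satisfies σ(x) = 98·21(y − 118) + 118 ≡ y (since 98·21 ≡ 1 mod 121). So every y has a preimage.
Thus σ is surjective.
Since σ is surjective, we find σ⁻¹(94): we need 98x ≡ 94 − 118 ≡ 97 (mod 121). Using 98⁻¹ = 21: x ≡ 21·97 = 2037 = 16·121 + 101, so x = 101.
Check: σ(101) = 98·101 + 118 = 10016 = 82·121 + 94 ≡ 94 (mod 121).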